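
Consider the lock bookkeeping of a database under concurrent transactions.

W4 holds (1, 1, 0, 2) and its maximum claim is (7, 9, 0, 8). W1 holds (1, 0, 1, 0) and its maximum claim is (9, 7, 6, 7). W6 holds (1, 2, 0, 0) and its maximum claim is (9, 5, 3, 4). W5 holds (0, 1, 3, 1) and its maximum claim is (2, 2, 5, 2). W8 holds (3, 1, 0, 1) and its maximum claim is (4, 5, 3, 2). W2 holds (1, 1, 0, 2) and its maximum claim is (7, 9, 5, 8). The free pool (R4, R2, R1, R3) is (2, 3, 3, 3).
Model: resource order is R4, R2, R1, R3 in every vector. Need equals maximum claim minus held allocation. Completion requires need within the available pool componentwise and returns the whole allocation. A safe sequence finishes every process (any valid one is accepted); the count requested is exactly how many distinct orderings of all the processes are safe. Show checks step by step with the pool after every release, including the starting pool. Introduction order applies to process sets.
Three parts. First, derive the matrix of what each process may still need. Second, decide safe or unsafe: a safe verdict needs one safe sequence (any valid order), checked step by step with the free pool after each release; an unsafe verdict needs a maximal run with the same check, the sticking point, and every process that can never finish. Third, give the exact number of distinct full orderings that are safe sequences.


(1) Remaining need (order R4, R2, R1, R3):
  W4: (6, 8, 0, 6)
  W1: (8, 7, 5, 7)
  W6: (8, 3, 3, 4)
  W5: (2, 1, 2, 1)
  W8: (1, 4, 3, 1)
  W2: (6, 8, 5, 6)
(2) UNSAFE.
Key observation: after W5, W8 complete, (5, 5, 6, 5) is the best the pool ever gets, yet each leftover process wants more R4.
Going as far as possible: W5, W8; after that, nothing fits. Check, step by step:
  pool = (2, 3, 3, 3)
  run W5 (needs (2, 1, 2, 1), free (2, 3, 3, 3)); after release of (0, 1, 3, 1) the pool is (2, 4, 6, 4)
  run W8 (needs (1, 4, 3, 1), free (2, 4, 6, 4)); after release of (3, 1, 0, 1) the pool is (5, 5, 6, 5)
  W4 cannot run: need (6, 8, 0, 6) vs free (5, 5, 6, 5) (insufficient R4, R2 and R3)
  W1 cannot run: need (8, 7, 5, 7) vs free (5, 5, 6, 5) (insufficient R4, R2 and R3)
  W6 cannot run: need (8, 3, 3, 4) vs free (5, 5, 6, 5) (insufficient R4)
  W2 cannot run: need (6, 8, 5, 6) vs free (5, 5, 6, 5) (insufficient R4, R2 and R3)
Never able to finish: W4, W1, W6 and W2.
(3) Precisely 0 of the possible complete orderings are safe sequences.


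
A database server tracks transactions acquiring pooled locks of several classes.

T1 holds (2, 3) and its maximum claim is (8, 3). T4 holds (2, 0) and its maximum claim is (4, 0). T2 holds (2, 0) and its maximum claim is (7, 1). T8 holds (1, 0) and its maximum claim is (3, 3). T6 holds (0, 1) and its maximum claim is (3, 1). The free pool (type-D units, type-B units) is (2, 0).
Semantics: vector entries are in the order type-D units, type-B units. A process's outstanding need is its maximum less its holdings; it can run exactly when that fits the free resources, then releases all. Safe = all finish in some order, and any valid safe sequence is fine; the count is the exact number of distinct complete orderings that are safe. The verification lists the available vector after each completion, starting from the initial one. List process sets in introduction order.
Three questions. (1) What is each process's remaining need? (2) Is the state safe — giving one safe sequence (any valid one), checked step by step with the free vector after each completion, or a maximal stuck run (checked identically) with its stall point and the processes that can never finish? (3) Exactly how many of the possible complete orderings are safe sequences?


(1) Need matrix, components ordered type-D units, type-B units:
  T1: (6, 0)
  T4: (2, 0)
  T2: (5, 1)
  T8: (2, 3)
  T6: (3, 0)
(2) The state is UNSAFE.
Key observation: after T4, T6 the pool peaks at (4, 1), and each blocked process is short somewhere: T1 on type-D units; T2 on type-D units; T8 on type-B units.
A maximal execution: T4, T6 — then nothing else fits. Check, step by step:
  pool = (2, 0)
  T4: need (2, 0) fits (2, 0); releases (2, 0), pool now (4, 0)
  T6: need (3, 0) fits (4, 0); releases (0, 1), pool now (4, 1)
  blocked: T1 wants (6, 0), pool (4, 1) — not enough type-D units
  blocked: T2 wants (5, 1), pool (4, 1) — not enough type-D units
  blocked: T8 wants (2, 3), pool (4, 1) — not enough type-B units
Processes that can never finish: T1, T2 and T8.
(3) Exactly 0 of the possible complete orderings are safe sequences.


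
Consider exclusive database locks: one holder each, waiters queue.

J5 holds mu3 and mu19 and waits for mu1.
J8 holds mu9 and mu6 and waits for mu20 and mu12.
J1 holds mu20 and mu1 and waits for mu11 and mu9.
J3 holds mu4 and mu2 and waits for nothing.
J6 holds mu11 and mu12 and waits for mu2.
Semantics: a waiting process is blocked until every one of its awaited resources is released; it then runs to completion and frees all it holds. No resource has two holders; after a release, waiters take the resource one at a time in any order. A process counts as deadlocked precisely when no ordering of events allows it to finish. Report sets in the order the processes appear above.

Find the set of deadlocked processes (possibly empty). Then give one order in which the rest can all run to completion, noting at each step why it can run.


Deadlocked set: J5, J8 and J1.
Key observation: the wait chain closes on itself along J1 -> J8 -> J1; J5 waits into the deadlock from upstream.
One completion order for the rest: J3, J6.
Verifying each step:
  run J3 (it waits on nothing); releases mu4 and mu2
  J6 waits on mu2 — all released -> runs and releases mu11 and mu12


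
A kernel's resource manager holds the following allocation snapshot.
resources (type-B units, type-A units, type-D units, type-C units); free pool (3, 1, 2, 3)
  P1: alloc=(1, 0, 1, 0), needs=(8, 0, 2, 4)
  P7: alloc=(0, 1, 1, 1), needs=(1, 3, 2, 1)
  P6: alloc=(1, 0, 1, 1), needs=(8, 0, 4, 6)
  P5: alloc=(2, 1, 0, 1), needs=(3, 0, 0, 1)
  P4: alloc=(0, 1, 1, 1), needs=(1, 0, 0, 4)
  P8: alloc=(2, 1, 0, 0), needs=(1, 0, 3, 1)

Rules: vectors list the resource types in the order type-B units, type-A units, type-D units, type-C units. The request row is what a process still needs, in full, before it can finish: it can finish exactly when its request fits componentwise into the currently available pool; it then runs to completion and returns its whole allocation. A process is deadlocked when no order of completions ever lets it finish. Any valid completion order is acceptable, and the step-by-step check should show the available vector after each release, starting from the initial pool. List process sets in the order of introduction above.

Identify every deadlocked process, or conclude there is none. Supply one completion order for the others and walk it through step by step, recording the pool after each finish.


Deadlocked set: P1 and P6.
Key observation: P5, P4, P8, P7 can finish, but then (7, 5, 4, 6) is all there is, and the blocked group's type-B units demands exceed it.
One completion order for the rest: P5, P4, P8, P7. Verifying each step:
  pool = (3, 1, 2, 3)
  P5 needs (3, 0, 0, 1) <= (3, 1, 2, 3) -> finishes; pool += (2, 1, 0, 1) = (5, 2, 2, 4)
  P4 needs (1, 0, 0, 4) <= (5, 2, 2, 4) -> finishes; pool += (0, 1, 1, 1) = (5, 3, 3, 5)
  P8 needs (1, 0, 3, 1) <= (5, 3, 3, 5) -> finishes; pool += (2, 1, 0, 0) = (7, 4, 3, 5)
  P7 needs (1, 3, 2, 1) <= (7, 4, 3, 5) -> finishes; pool += (0, 1, 1, 1) = (7, 5, 4, 6)
The blocked processes can never fit:
  blocked: P1 wants (8, 0, 2, 4), pool (7, 5, 4, 6) — not enough type-B units
  blocked: P6 wants (8, 0, 4, 6), pool (7, 5, 4, 6) — not enough type-B units


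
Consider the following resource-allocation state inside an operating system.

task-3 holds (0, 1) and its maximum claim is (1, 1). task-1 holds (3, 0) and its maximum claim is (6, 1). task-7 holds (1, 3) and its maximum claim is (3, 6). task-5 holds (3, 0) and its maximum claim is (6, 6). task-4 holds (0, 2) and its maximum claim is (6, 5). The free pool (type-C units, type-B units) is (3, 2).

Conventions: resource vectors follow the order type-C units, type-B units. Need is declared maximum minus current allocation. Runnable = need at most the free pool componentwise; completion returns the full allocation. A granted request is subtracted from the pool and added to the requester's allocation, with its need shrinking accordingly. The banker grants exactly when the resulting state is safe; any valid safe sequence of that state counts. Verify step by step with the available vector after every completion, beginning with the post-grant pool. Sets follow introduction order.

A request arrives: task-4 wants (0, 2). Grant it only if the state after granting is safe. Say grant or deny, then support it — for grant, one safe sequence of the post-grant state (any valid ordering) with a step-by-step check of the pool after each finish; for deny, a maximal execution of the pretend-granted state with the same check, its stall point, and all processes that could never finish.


GRANT. The post-grant state is safe; one safe sequence: task-3, task-1, task-4, task-7, task-5.
Key observation: after the grant the pool drops to (3, 0), which still lets task-3 finish first and unwind the rest.
Check on the post-grant state, step by step:
  pool = (3, 0)
  run task-3 (needs (1, 0), free (3, 0)); after release of (0, 1) the pool is (3, 1)
  run task-1 (needs (3, 1), free (3, 1)); after release of (3, 0) the pool is (6, 1)
  run task-4 (needs (6, 1), free (6, 1)); after release of (0, 4) the pool is (6, 5)
  run task-7 (needs (2, 3), free (6, 5)); after release of (1, 3) the pool is (7, 8)
  run task-5 (needs (3, 6), free (7, 8)); after release of (3, 0) the pool is (10, 8)


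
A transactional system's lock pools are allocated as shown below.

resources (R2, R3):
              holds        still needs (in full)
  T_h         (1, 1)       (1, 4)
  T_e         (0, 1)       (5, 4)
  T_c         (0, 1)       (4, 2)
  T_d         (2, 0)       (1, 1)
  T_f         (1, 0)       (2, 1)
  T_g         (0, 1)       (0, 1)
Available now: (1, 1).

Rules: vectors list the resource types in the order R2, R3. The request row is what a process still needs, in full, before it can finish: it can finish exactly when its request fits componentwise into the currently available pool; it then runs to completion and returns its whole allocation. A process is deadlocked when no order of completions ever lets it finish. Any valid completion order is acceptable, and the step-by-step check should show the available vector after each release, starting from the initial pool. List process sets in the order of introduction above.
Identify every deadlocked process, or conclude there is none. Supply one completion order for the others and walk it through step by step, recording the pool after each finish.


The deadlocked set is T_h and T_e.
Key observation: once T_d, T_f, T_g, T_c finish, the pool peaks at (4, 3) — and every remaining process still needs more R3 than that.
One completion order for the rest: T_d, T_f, T_g, T_c. Step-by-step check:
  pool = (1, 1)
  T_d needs (1, 1) <= (1, 1) -> finishes; pool += (2, 0) = (3, 1)
  T_f needs (2, 1) <= (3, 1) -> finishes; pool += (1, 0) = (4, 1)
  T_g needs (0, 1) <= (4, 1) -> finishes; pool += (0, 1) = (4, 2)
  T_c needs (4, 2) <= (4, 2) -> finishes; pool += (0, 1) = (4, 3)
None of the blocked processes ever fits:
  blocked: T_h wants (1, 4), pool (4, 3) — not enough R3
  blocked: T_e wants (5, 4), pool (4, 3) — not enough R2 and R3


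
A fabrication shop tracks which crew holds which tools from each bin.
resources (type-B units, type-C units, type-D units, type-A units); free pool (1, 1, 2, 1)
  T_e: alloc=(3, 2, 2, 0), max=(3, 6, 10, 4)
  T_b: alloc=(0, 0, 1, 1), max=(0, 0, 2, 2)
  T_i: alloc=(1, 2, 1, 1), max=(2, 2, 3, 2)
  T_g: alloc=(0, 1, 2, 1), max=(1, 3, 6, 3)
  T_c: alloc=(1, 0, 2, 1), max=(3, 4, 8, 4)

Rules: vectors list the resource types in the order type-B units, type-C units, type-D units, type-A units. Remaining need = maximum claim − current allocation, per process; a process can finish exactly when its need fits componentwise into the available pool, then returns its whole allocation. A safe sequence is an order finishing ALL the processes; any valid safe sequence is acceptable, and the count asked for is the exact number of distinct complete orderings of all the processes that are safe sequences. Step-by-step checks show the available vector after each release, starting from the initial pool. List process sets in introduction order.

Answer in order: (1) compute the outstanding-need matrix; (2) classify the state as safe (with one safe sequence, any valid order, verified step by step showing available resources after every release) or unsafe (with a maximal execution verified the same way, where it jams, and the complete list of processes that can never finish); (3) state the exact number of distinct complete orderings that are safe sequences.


(1) Outstanding need per process (order type-B units, type-C units, type-D units, type-A units):
  T_e: (0, 4, 8, 4)
  T_b: (0, 0, 1, 1)
  T_i: (1, 0, 2, 1)
  T_g: (1, 2, 4, 2)
  T_c: (2, 4, 6, 3)
(2) SAFE — a valid safe sequence is T_b, T_i, T_g, T_c, T_e.
Key observation: reading the order forward, T_b is the first process whose need (0, 0, 1, 1) meets the free pool (1, 1, 2, 1) exactly on a resource it requests.
Step-by-step check:
  pool = (1, 1, 2, 1)
  T_b needs (0, 0, 1, 1) <= (1, 1, 2, 1) -> finishes; pool += (0, 0, 1, 1) = (1, 1, 3, 2)
  T_i needs (1, 0, 2, 1) <= (1, 1, 3, 2) -> finishes; pool += (1, 2, 1, 1) = (2, 3, 4, 3)
  T_g needs (1, 2, 4, 2) <= (2, 3, 4, 3) -> finishes; pool += (0, 1, 2, 1) = (2, 4, 6, 4)
  T_c needs (2, 4, 6, 3) <= (2, 4, 6, 4) -> finishes; pool += (1, 0, 2, 1) = (3, 4, 8, 5)
  T_e needs (0, 4, 8, 4) <= (3, 4, 8, 5) -> finishes; pool += (3, 2, 2, 0) = (6, 6, 10, 5)
(3) The exact count: 2 of the possible complete orderings are safe sequences.


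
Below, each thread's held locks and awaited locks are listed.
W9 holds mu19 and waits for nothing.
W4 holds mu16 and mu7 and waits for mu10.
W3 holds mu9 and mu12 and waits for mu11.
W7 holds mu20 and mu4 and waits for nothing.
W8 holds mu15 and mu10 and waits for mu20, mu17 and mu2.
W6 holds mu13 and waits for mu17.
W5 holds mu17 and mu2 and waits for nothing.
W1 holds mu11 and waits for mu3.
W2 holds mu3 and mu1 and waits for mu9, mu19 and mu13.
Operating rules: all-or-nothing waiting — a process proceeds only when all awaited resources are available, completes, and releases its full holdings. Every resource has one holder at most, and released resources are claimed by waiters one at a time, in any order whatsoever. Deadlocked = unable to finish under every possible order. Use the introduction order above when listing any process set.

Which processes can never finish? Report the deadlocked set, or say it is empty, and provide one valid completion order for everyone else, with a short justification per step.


The deadlocked set is W3, W1 and W2.
Key observation: the knot is the closed ring of waits W3 -> W1 -> W2 -> W3; no other process is dragged down with it.
A valid finishing order for the others: W7, W5, W9, W8, W4, W6.
Step-by-step check:
  W7: no waits; runs immediately, freeing mu20 and mu4
  W5: no waits; runs immediately, freeing mu17 and mu2
  W9: no waits; runs immediately, freeing mu19
  W8 waits on mu20, mu17 and mu2 — all released -> runs and releases mu15 and mu10
  W4 waits on mu10 — all released -> runs and releases mu16 and mu7
  W6 waits on mu17 — all released -> runs and releases mu13


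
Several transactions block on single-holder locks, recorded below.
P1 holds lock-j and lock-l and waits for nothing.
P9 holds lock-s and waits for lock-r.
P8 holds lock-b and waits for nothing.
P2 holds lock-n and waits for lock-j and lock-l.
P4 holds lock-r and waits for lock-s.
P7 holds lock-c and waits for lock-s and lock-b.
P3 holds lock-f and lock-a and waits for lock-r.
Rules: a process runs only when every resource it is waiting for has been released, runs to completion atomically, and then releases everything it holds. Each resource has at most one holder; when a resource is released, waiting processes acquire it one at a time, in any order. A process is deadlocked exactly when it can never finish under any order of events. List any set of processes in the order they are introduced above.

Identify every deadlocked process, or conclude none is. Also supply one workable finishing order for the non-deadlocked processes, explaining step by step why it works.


Deadlocked set: P9, P4, P7 and P3.
Key observation: the knot is the closed ring of waits P9 -> P4 -> P9; P7 and P3 wait into the deadlock from upstream.
One completion order for the rest: P8, P1, P2.
Walking it through:
  P8: no waits; runs immediately, freeing lock-b
  P1: no waits; runs immediately, freeing lock-j and lock-l
  run P2 (all its waits — lock-j and lock-l — are resolved); releases lock-n


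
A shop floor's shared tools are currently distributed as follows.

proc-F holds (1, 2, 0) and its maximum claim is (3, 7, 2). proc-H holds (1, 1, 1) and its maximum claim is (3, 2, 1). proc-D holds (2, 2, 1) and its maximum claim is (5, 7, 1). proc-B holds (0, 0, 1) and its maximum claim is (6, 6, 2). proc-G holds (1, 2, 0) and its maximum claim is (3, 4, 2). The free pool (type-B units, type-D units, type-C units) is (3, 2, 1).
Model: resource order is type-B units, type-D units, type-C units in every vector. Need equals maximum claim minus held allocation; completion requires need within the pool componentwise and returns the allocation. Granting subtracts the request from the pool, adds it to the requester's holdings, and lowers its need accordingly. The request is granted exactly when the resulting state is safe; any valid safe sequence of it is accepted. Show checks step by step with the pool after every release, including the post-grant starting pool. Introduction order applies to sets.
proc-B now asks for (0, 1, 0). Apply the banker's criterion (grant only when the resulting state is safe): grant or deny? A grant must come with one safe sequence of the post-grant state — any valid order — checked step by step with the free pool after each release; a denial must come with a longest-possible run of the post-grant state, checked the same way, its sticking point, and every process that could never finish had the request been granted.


DENY — the pretend-granted state is unsafe.
Key observation: even finishing proc-H, proc-G leaves just (5, 4, 2) free — too little type-D units for any of the remaining processes.
Pretend the grant happened; the run proc-H, proc-G goes as far as possible. Check, step by step:
  pool = (3, 1, 1)
  proc-H: need (2, 1, 0) fits (3, 1, 1); releases (1, 1, 1), pool now (4, 2, 2)
  proc-G: need (2, 2, 2) fits (4, 2, 2); releases (1, 2, 0), pool now (5, 4, 2)
  blocked: proc-F wants (2, 5, 2), pool (5, 4, 2) — not enough type-D units
  blocked: proc-D wants (3, 5, 0), pool (5, 4, 2) — not enough type-D units
  blocked: proc-B wants (6, 5, 1), pool (5, 4, 2) — not enough type-B units and type-D units
Had the request been granted, proc-F, proc-D and proc-B could never finish.


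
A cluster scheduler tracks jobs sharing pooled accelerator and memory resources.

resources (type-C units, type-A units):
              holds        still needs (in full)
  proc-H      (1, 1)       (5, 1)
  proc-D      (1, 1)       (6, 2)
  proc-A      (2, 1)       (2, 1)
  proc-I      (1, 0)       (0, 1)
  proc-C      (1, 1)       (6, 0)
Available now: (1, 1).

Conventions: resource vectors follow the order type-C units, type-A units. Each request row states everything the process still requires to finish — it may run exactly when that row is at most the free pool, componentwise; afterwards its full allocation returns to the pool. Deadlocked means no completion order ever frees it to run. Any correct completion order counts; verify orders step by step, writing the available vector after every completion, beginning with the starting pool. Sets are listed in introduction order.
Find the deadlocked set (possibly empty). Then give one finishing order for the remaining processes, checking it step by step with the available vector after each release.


Deadlocked: proc-H, proc-D and proc-C.
Key observation: type-C units is the bottleneck — with proc-I, proc-A done the pool holds (4, 2), short of every remaining need.
The rest can finish in the order proc-I, proc-A. Walking it through:
  pool = (1, 1)
  run proc-I (needs (0, 1), free (1, 1)); after release of (1, 0) the pool is (2, 1)
  run proc-A (needs (2, 1), free (2, 1)); after release of (2, 1) the pool is (4, 2)
The blocked processes can never fit:
  blocked: proc-H wants (5, 1), pool (4, 2) — not enough type-C units
  blocked: proc-D wants (6, 2), pool (4, 2) — not enough type-C units
  blocked: proc-C wants (6, 0), pool (4, 2) — not enough type-C units


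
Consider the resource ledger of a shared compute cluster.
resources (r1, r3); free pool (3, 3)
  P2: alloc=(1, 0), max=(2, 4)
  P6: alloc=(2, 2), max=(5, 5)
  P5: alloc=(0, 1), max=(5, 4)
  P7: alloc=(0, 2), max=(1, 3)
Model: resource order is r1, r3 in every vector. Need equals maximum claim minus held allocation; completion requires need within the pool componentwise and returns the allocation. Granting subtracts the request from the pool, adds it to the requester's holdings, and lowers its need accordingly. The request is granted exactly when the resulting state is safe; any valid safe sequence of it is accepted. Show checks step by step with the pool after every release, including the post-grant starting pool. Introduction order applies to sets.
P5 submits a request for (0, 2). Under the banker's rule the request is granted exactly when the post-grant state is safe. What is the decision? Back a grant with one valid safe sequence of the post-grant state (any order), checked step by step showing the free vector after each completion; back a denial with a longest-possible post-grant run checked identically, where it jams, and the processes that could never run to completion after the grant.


GRANT: granting preserves safety; a valid post-grant sequence is P7, P6, P5, P2.
Key observation: post-grant, (3, 1) remains, and an order beginning with P7 completes everyone.
Check on the post-grant state, step by step:
  pool = (3, 1)
  P7: need (1, 1) fits (3, 1); releases (0, 2), pool now (3, 3)
  P6: need (3, 3) fits (3, 3); releases (2, 2), pool now (5, 5)
  P5: need (5, 1) fits (5, 5); releases (0, 3), pool now (5, 8)
  P2: need (1, 4) fits (5, 8); releases (1, 0), pool now (6, 8)


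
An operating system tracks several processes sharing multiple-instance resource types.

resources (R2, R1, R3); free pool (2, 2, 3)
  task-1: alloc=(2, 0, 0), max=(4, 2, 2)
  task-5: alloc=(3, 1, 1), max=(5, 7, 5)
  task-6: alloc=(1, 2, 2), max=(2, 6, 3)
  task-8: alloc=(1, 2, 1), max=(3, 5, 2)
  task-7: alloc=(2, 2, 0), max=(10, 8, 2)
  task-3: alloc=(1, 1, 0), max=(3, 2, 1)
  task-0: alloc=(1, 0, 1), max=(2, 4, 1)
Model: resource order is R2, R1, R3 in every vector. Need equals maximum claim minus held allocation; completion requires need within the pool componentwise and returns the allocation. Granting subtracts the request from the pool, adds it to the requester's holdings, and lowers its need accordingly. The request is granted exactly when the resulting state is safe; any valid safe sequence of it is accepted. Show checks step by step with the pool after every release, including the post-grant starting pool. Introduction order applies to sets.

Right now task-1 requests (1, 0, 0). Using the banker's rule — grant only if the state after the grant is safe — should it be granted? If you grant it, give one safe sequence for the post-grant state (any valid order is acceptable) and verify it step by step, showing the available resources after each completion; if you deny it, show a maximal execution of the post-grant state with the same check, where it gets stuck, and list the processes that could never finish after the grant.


GRANT. The post-grant state is safe; one safe sequence: task-1, task-3, task-8, task-6, task-5, task-7, task-0.
Key observation: even at the reduced pool (1, 2, 3), task-1 fits immediately, so safety survives the grant.
Check on the post-grant state, step by step:
  pool = (1, 2, 3)
  run task-1 (needs (1, 2, 2), free (1, 2, 3)); after release of (3, 0, 0) the pool is (4, 2, 3)
  run task-3 (needs (2, 1, 1), free (4, 2, 3)); after release of (1, 1, 0) the pool is (5, 3, 3)
  run task-8 (needs (2, 3, 1), free (5, 3, 3)); after release of (1, 2, 1) the pool is (6, 5, 4)
  run task-6 (needs (1, 4, 1), free (6, 5, 4)); after release of (1, 2, 2) the pool is (7, 7, 6)
  run task-5 (needs (2, 6, 4), free (7, 7, 6)); after release of (3, 1, 1) the pool is (10, 8, 7)
  run task-7 (needs (8, 6, 2), free (10, 8, 7)); after release of (2, 2, 0) the pool is (12, 10, 7)
  run task-0 (needs (1, 4, 0), free (12, 10, 7)); after release of (1, 0, 1) the pool is (13, 10, 8)


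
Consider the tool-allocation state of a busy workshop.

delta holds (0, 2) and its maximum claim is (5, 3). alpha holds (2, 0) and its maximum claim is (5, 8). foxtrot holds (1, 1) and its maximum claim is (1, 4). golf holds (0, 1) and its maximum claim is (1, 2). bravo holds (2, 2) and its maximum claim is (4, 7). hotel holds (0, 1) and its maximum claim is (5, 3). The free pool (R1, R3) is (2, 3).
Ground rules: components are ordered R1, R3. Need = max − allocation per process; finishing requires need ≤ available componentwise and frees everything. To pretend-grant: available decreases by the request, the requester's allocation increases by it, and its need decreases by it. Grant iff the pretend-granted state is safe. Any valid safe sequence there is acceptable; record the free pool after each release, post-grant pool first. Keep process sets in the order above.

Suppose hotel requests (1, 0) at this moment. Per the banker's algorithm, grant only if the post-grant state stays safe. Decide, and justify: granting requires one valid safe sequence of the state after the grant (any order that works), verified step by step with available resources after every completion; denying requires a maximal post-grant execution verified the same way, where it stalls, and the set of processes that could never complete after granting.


GRANT: granting preserves safety; a valid post-grant sequence is foxtrot, golf, bravo, hotel, delta, alpha.
Key observation: the grant leaves (1, 3) free — enough for foxtrot, whose release restarts the cascade.
Verifying the post-grant state step by step:
  pool = (1, 3)
  foxtrot needs (0, 3) <= (1, 3) -> finishes; pool += (1, 1) = (2, 4)
  golf needs (1, 1) <= (2, 4) -> finishes; pool += (0, 1) = (2, 5)
  bravo needs (2, 5) <= (2, 5) -> finishes; pool += (2, 2) = (4, 7)
  hotel needs (4, 2) <= (4, 7) -> finishes; pool += (1, 1) = (5, 8)
  delta needs (5, 1) <= (5, 8) -> finishes; pool += (0, 2) = (5, 10)
  alpha needs (3, 8) <= (5, 10) -> finishes; pool += (2, 0) = (7, 10)


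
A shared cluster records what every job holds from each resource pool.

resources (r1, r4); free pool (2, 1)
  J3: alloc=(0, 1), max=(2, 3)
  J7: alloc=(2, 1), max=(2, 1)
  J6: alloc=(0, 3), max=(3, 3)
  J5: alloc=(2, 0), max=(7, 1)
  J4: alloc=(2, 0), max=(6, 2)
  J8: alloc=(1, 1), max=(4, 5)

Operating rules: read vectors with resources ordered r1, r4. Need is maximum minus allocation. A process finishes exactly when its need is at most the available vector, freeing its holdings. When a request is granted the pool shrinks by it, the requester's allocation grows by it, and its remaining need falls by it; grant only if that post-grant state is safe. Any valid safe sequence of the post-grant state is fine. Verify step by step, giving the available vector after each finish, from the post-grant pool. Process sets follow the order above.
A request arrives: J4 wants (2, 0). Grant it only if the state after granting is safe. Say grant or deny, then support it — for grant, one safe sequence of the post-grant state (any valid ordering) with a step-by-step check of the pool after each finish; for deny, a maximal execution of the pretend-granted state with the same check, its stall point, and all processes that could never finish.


GRANT. The post-grant state is safe; one safe sequence: J7, J4, J3, J5, J6, J8.
Key observation: the transfer keeps a workable pool ((0, 1)); J7 starts the safe sequence.
Check on the post-grant state, step by step:
  pool = (0, 1)
  J7: need (0, 0) fits (0, 1); releases (2, 1), pool now (2, 2)
  J4: need (2, 2) fits (2, 2); releases (4, 0), pool now (6, 2)
  J3: need (2, 2) fits (6, 2); releases (0, 1), pool now (6, 3)
  J5: need (5, 1) fits (6, 3); releases (2, 0), pool now (8, 3)
  J6: need (3, 0) fits (8, 3); releases (0, 3), pool now (8, 6)
  J8: need (3, 4) fits (8, 6); releases (1, 1), pool now (9, 7)


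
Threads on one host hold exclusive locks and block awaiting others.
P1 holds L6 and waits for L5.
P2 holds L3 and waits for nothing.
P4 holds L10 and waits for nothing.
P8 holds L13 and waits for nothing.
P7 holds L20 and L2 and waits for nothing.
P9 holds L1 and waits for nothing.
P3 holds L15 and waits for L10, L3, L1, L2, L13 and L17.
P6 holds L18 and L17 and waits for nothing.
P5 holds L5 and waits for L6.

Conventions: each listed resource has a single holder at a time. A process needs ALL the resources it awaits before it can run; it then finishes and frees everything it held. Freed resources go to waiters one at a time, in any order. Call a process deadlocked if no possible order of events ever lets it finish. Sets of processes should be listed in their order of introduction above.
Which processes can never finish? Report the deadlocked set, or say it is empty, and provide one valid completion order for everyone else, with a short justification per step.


Deadlocked set: P1 and P5.
Key observation: the wait chain closes on itself along P1 -> P5 -> P1; no other process is dragged down with it.
A valid finishing order for the others: P8, P4, P7, P6, P2, P9, P3.
Check, step by step:
  P8: no waits; runs immediately, freeing L13
  P4: no waits; runs immediately, freeing L10
  P7: no waits; runs immediately, freeing L20 and L2
  P6: no waits; runs immediately, freeing L18 and L17
  P2: no waits; runs immediately, freeing L3
  P9: no waits; runs immediately, freeing L1
  P3 waits on L10, L3, L1, L2, L13 and L17 — all released -> runs and releases L15


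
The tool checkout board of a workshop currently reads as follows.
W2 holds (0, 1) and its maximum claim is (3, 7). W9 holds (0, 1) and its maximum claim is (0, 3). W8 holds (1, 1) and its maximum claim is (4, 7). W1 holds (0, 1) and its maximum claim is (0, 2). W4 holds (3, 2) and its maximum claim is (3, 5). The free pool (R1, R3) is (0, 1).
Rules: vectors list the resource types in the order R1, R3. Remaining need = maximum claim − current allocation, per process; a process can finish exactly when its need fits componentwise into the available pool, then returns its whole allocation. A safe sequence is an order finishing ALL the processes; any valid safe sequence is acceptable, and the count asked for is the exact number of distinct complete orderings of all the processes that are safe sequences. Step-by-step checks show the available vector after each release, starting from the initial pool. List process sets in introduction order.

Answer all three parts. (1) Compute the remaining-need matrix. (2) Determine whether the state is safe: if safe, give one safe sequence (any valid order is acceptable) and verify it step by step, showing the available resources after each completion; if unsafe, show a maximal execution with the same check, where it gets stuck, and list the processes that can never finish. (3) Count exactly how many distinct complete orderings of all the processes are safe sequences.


(1) Outstanding need per process (order R1, R3):
  W2: (3, 6)
  W9: (0, 2)
  W8: (3, 6)
  W1: (0, 1)
  W4: (0, 3)
(2) The state is UNSAFE.
Key observation: once W1, W9, W4 finish, the pool peaks at (3, 5) — and every remaining process still needs more R3 than that.
A maximal execution: W1, W9, W4 — then nothing else fits. Check, step by step:
  pool = (0, 1)
  W1: need (0, 1) fits (0, 1); releases (0, 1), pool now (0, 2)
  W9: need (0, 2) fits (0, 2); releases (0, 1), pool now (0, 3)
  W4: need (0, 3) fits (0, 3); releases (3, 2), pool now (3, 5)
  W2 still needs (3, 6) but only (3, 5) is free — short on R3
  W8 still needs (3, 6) but only (3, 5) is free — short on R3
Never able to finish: W2 and W8.
(3) Exactly 0 of the possible complete orderings are safe sequences.


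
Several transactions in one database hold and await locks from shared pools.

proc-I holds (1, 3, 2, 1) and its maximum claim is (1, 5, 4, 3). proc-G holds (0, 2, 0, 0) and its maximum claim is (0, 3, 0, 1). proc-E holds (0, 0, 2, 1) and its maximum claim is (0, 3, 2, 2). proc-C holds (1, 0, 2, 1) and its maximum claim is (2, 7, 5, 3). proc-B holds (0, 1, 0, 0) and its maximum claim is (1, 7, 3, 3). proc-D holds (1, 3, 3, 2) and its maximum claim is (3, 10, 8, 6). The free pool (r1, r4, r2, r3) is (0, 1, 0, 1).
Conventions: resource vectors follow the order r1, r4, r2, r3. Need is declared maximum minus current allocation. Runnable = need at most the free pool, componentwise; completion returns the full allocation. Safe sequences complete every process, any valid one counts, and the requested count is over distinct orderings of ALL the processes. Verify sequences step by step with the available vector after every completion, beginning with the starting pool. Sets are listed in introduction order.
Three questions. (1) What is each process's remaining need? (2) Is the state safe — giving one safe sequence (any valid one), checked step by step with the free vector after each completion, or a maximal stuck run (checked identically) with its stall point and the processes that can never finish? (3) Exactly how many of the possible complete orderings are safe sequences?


(1) Remaining need (order r1, r4, r2, r3):
  proc-I: (0, 2, 2, 2)
  proc-G: (0, 1, 0, 1)
  proc-E: (0, 3, 0, 1)
  proc-C: (1, 7, 3, 2)
  proc-B: (1, 6, 3, 3)
  proc-D: (2, 7, 5, 4)
(2) The state is SAFE; one workable sequence: proc-G, proc-E, proc-I, proc-B, proc-C, proc-D.
Key observation: proc-G is the earliest step where a requested resource binds exactly: need (0, 1, 0, 1), pool (0, 1, 0, 1) at its turn.
Check, step by step:
  pool = (0, 1, 0, 1)
  proc-G needs (0, 1, 0, 1) <= (0, 1, 0, 1) -> finishes; pool += (0, 2, 0, 0) = (0, 3, 0, 1)
  proc-E needs (0, 3, 0, 1) <= (0, 3, 0, 1) -> finishes; pool += (0, 0, 2, 1) = (0, 3, 2, 2)
  proc-I needs (0, 2, 2, 2) <= (0, 3, 2, 2) -> finishes; pool += (1, 3, 2, 1) = (1, 6, 4, 3)
  proc-B needs (1, 6, 3, 3) <= (1, 6, 4, 3) -> finishes; pool += (0, 1, 0, 0) = (1, 7, 4, 3)
  proc-C needs (1, 7, 3, 2) <= (1, 7, 4, 3) -> finishes; pool += (1, 0, 2, 1) = (2, 7, 6, 4)
  proc-D needs (2, 7, 5, 4) <= (2, 7, 6, 4) -> finishes; pool += (1, 3, 3, 2) = (3, 10, 9, 6)
(3) Exactly 1 of the possible complete orderings is a safe sequence.


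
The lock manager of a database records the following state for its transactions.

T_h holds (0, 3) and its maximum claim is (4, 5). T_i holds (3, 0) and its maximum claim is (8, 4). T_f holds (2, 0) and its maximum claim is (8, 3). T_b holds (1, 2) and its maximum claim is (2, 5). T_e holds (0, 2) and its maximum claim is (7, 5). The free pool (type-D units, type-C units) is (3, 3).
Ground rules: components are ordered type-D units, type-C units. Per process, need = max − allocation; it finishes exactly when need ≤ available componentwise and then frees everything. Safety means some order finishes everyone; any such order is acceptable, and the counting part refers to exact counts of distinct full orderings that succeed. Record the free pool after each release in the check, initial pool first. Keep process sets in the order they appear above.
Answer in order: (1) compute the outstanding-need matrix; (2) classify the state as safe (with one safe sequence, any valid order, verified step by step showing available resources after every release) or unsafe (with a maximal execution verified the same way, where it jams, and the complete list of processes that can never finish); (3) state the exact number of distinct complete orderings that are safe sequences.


(1) Remaining need (order type-D units, type-C units):
  T_h: (4, 2)
  T_i: (5, 4)
  T_f: (6, 3)
  T_b: (1, 3)
  T_e: (7, 3)
(2) UNSAFE.
Key observation: T_b, T_h can finish, but then (4, 8) is all there is, and the blocked group's type-D units demands exceed it.
A maximal execution: T_b, T_h — then nothing else fits. Verifying each step:
  pool = (3, 3)
  run T_b (needs (1, 3), free (3, 3)); after release of (1, 2) the pool is (4, 5)
  run T_h (needs (4, 2), free (4, 5)); after release of (0, 3) the pool is (4, 8)
  T_i cannot run: need (5, 4) vs free (4, 8) (insufficient type-D units)
  T_f cannot run: need (6, 3) vs free (4, 8) (insufficient type-D units)
  T_e cannot run: need (7, 3) vs free (4, 8) (insufficient type-D units)
Permanently blocked: T_i, T_f and T_e.
(3) The exact count: 0 of the possible complete orderings are safe sequences.


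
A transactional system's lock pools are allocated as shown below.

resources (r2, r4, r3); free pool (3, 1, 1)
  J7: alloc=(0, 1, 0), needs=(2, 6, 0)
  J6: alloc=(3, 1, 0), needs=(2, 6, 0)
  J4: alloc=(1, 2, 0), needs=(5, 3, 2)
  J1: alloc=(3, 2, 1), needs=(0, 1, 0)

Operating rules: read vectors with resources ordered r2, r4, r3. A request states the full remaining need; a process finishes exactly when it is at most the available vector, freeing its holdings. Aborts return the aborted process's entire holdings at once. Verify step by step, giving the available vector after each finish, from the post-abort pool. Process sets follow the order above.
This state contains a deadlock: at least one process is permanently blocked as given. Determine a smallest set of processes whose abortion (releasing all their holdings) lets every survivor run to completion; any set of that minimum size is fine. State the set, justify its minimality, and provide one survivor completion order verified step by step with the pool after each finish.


Abort J7.
Key observation: the deadlocked J6 becomes finishable only because J7 released (0, 1, 0); it completes at step 3 below.
No smaller set exists: with zero aborts the deadlock remains.
One survivor order: J1, J4, J6. Walking it through (post-abort pool first):
  pool = (3, 2, 1)
  J1: need (0, 1, 0) fits (3, 2, 1); releases (3, 2, 1), pool now (6, 4, 2)
  J4: need (5, 3, 2) fits (6, 4, 2); releases (1, 2, 0), pool now (7, 6, 2)
  J6: need (2, 6, 0) fits (7, 6, 2); releases (3, 1, 0), pool now (10, 7, 2)


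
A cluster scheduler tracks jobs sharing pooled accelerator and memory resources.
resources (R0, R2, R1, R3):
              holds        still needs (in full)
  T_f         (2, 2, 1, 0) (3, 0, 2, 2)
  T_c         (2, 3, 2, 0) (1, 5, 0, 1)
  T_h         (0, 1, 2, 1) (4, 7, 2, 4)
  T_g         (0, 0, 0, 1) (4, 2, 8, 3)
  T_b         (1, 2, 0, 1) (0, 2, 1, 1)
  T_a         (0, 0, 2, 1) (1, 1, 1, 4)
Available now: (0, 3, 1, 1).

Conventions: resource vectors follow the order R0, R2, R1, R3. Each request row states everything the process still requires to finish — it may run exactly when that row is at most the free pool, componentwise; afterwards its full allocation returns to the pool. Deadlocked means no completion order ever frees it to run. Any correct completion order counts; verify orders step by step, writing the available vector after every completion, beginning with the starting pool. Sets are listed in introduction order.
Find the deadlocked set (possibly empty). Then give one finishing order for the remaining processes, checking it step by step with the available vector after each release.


The deadlocked set is T_h, T_g and T_a.
Key observation: T_b, T_c, T_f can finish, but then (5, 10, 4, 2) is all there is, and the blocked group's R3 demands exceed it.
The rest can finish in the order T_b, T_c, T_f. Walking it through:
  pool = (0, 3, 1, 1)
  T_b: need (0, 2, 1, 1) fits (0, 3, 1, 1); releases (1, 2, 0, 1), pool now (1, 5, 1, 2)
  T_c: need (1, 5, 0, 1) fits (1, 5, 1, 2); releases (2, 3, 2, 0), pool now (3, 8, 3, 2)
  T_f: need (3, 0, 2, 2) fits (3, 8, 3, 2); releases (2, 2, 1, 0), pool now (5, 10, 4, 2)
None of the blocked processes ever fits:
  T_h cannot run: need (4, 7, 2, 4) vs free (5, 10, 4, 2) (insufficient R3)
  T_g cannot run: need (4, 2, 8, 3) vs free (5, 10, 4, 2) (insufficient R1 and R3)
  T_a cannot run: need (1, 1, 1, 4) vs free (5, 10, 4, 2) (insufficient R3)
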